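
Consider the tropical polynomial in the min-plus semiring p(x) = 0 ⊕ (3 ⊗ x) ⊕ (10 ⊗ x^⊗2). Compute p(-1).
p(-1) = 0

A tropical monomial a ⊗ x^⊗i evaluates to a + i · x. Evaluating each term at x = -1:
  Term 0 contributes 0 + 0 · -1 = 0
  Term 1 contributes 3 + 1 · -1 = 2
  Term 2 contributes 10 + 2 · -1 = 8
p(-1) = ⊕ of these = min[0, 2, 8] = 0.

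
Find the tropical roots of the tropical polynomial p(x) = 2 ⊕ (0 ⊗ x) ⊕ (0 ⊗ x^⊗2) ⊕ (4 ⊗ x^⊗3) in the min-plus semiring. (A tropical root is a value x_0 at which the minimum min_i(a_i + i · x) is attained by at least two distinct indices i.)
Roots: {-4, 0, 2}

Each tropical root is a break point of the lower envelope of the lines y = a_i + i · x (there are 4 lines, with slopes 0, 1, ..., 3). Only the lines that attain the minimum somewhere contribute to roots; other lines are dominated. Here the surviving (envelope) indices are i = 3, i = 2, i = 1, i = 0.
Intersections between consecutive envelope lines give the roots: for adjacent envelope indices i < j the intersection is x = (a_i − a_j) / (j − i). Reading off the sorted break points: {-4, 0, 2}.
Verification: at each break x_0, at least two indices attain the minimum of min_i(a_i + i · x_0).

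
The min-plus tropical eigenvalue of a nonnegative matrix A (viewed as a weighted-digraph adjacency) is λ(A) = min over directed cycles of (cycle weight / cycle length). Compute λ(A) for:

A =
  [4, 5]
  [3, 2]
λ(A) = 2

Enumerate directed cycles and compute their means (weight / length). Sample:
  cycle 0 → 0: weight = 4, length = 1, mean = 4/1 ≈ 4.000
  cycle 1 → 1: weight = 2, length = 1, mean = 2/1 ≈ 2.000
  cycle 0 → 1 → 0: weight = 8, length = 2, mean = 8/2 ≈ 4.000
  cycle 1 → 0 → 1: weight = 8, length = 2, mean = 8/2 ≈ 4.000
Minimum mean = 2.000, attained e.g. along the cycle 1 → 1 with weight 2 and length 1. So λ(A) = 2/1 = 2.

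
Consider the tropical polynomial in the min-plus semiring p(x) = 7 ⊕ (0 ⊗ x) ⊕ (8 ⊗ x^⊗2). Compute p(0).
p(0) = 0

A tropical monomial a ⊗ x^⊗i evaluates to a + i · x. Evaluating each term at x = 0:
  Term 0 contributes 7 + 0 · 0 = 7
  Term 1 contributes 0 + 1 · 0 = 0
  Term 2 contributes 8 + 2 · 0 = 8
p(0) = ⊕ of these = min[7, 0, 8] = 0.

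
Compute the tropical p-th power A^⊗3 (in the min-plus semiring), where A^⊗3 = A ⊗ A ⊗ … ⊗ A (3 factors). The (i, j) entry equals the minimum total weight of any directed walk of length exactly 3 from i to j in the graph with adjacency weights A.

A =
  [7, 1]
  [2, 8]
A^⊗3 =
  [10, 4]
  [5, 10]

Each entry (A^⊗3)_ij equals the minimum over all length-3 walks i = v_0 → v_1 → … → v_3 = j of Σ_t A[v_t][v_{t+1}]. For example, for (i, j) = (0, 1) we minimise over 4 possible intermediate vertex sequences; the minimum is 4, attained along the walk 0 → 1 → 0 → 1.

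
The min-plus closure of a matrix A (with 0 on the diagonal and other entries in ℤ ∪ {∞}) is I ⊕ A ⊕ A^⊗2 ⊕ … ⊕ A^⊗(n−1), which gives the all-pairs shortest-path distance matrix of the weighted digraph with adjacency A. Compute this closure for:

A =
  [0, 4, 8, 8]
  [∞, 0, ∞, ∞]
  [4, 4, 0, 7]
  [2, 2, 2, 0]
Closure =
  [0, 4, 8, 8]
  [∞, 0, ∞, ∞]
  [4, 4, 0, 7]
  [2, 2, 2, 0]

This is the Floyd-Warshall all-pairs shortest-path computation. For each intermediate vertex k = 0, 1, …, 3, update dist[i][j] ← min(dist[i][j], dist[i][k] + dist[k][j]). The final matrix gives, for each (i, j), the minimum total weight of any directed path from i to j (possibly empty when i = j).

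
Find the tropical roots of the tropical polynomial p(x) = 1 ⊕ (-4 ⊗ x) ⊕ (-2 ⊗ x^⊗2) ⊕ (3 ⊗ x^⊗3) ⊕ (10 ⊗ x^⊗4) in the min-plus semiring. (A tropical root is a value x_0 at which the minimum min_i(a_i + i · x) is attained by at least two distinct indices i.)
Roots: {-7, -5, -2, 5}

Each tropical root is a break point of the lower envelope of the lines y = a_i + i · x (there are 5 lines, with slopes 0, 1, ..., 4). Only the lines that attain the minimum somewhere contribute to roots; other lines are dominated. Here the surviving (envelope) indices are i = 4, i = 3, i = 2, i = 1, i = 0.
Intersections between consecutive envelope lines give the roots: for adjacent envelope indices i < j the intersection is x = (a_i − a_j) / (j − i). Reading off the sorted break points: {-7, -5, -2, 5}.
Verification: at each break x_0, at least two indices attain the minimum of min_i(a_i + i · x_0).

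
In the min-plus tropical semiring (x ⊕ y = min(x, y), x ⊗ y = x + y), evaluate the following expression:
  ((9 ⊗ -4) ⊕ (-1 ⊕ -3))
((9 ⊗ -4) ⊕ (-1 ⊕ -3)) = -3

Expand innermost to outermost. Recall ⊕ takes the minimum of its arguments and ⊗ takes their sum. Working out the expression ((9 ⊗ -4) ⊕ (-1 ⊕ -3)) gives -3.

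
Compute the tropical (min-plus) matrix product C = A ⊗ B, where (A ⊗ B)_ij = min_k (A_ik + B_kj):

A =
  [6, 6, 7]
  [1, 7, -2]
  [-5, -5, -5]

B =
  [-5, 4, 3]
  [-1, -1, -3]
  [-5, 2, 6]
A ⊗ B =
  [1, 5, 3]
  [-7, 0, 4]
  [-10, -6, -8]

Apply the min-plus product entry-by-entry:
  C[0][0] = min over k of (A[0][0] + B[0][0] = 6 + -5 = 1, A[0][1] + B[1][0] = 6 + -1 = 5, A[0][2] + B[2][0] = 7 + -5 = 2) = 1 (attained at k = 0)
  C[0][1] = min over k of (A[0][0] + B[0][1] = 6 + 4 = 10, A[0][1] + B[1][1] = 6 + -1 = 5, A[0][2] + B[2][1] = 7 + 2 = 9) = 5 (attained at k = 1)
  C[0][2] = min over k of (A[0][0] + B[0][2] = 6 + 3 = 9, A[0][1] + B[1][2] = 6 + -3 = 3, A[0][2] + B[2][2] = 7 + 6 = 13) = 3 (attained at k = 1)
  C[1][0] = min over k of (A[1][0] + B[0][0] = 1 + -5 = -4, A[1][1] + B[1][0] = 7 + -1 = 6, A[1][2] + B[2][0] = -2 + -5 = -7) = -7 (attained at k = 2)
  C[1][1] = min over k of (A[1][0] + B[0][1] = 1 + 4 = 5, A[1][1] + B[1][1] = 7 + -1 = 6, A[1][2] + B[2][1] = -2 + 2 = 0) = 0 (attained at k = 2)
  C[1][2] = min over k of (A[1][0] + B[0][2] = 1 + 3 = 4, A[1][1] + B[1][2] = 7 + -3 = 4, A[1][2] + B[2][2] = -2 + 6 = 4) = 4 (attained at k = 0)
  C[2][0] = min over k of (A[2][0] + B[0][0] = -5 + -5 = -10, A[2][1] + B[1][0] = -5 + -1 = -6, A[2][2] + B[2][0] = -5 + -5 = -10) = -10 (attained at k = 0)
  C[2][1] = min over k of (A[2][0] + B[0][1] = -5 + 4 = -1, A[2][1] + B[1][1] = -5 + -1 = -6, A[2][2] + B[2][1] = -5 + 2 = -3) = -6 (attained at k = 1)
  C[2][2] = min over k of (A[2][0] + B[0][2] = -5 + 3 = -2, A[2][1] + B[1][2] = -5 + -3 = -8, A[2][2] + B[2][2] = -5 + 6 = 1) = -8 (attained at k = 1)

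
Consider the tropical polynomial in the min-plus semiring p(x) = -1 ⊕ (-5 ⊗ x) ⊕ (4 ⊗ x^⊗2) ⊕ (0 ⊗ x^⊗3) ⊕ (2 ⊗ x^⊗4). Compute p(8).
p(8) = -1

A tropical monomial a ⊗ x^⊗i evaluates to a + i · x. Evaluating each term at x = 8:
  Term 0 contributes -1 + 0 · 8 = -1
  Term 1 contributes -5 + 1 · 8 = 3
  Term 2 contributes 4 + 2 · 8 = 20
  Term 3 contributes 0 + 3 · 8 = 24
  Term 4 contributes 2 + 4 · 8 = 34
p(8) = ⊕ of these = min[-1, 3, 20, 24, 34] = -1.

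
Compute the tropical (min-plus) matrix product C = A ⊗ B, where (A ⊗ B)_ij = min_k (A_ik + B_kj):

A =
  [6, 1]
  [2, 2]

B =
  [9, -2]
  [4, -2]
A ⊗ B =
  [5, -1]
  [6, 0]

Apply the min-plus product entry-by-entry:
  C[0][0] = min over k of (A[0][0] + B[0][0] = 6 + 9 = 15, A[0][1] + B[1][0] = 1 + 4 = 5) = 5 (attained at k = 1)
  C[0][1] = min over k of (A[0][0] + B[0][1] = 6 + -2 = 4, A[0][1] + B[1][1] = 1 + -2 = -1) = -1 (attained at k = 1)
  C[1][0] = min over k of (A[1][0] + B[0][0] = 2 + 9 = 11, A[1][1] + B[1][0] = 2 + 4 = 6) = 6 (attained at k = 1)
  C[1][1] = min over k of (A[1][0] + B[0][1] = 2 + -2 = 0, A[1][1] + B[1][1] = 2 + -2 = 0) = 0 (attained at k = 0)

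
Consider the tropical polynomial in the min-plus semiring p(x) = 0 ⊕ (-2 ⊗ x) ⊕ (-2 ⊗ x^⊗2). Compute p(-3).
p(-3) = -8

A tropical monomial a ⊗ x^⊗i evaluates to a + i · x. Evaluating each term at x = -3:
  Term 0 contributes 0 + 0 · -3 = 0
  Term 1 contributes -2 + 1 · -3 = -5
  Term 2 contributes -2 + 2 · -3 = -8
p(-3) = ⊕ of these = min[0, -5, -8] = -8.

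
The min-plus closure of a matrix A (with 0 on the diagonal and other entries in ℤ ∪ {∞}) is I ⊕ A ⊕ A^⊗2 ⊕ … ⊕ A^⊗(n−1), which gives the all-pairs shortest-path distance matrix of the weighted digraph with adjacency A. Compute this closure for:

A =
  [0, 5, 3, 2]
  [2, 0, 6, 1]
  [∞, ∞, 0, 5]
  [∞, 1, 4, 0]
Closure =
  [0, 3, 3, 2]
  [2, 0, 5, 1]
  [8, 6, 0, 5]
  [3, 1, 4, 0]

This is the Floyd-Warshall all-pairs shortest-path computation. For each intermediate vertex k = 0, 1, …, 3, update dist[i][j] ← min(dist[i][j], dist[i][k] + dist[k][j]). The final matrix gives, for each (i, j), the minimum total weight of any directed path from i to j (possibly empty when i = j).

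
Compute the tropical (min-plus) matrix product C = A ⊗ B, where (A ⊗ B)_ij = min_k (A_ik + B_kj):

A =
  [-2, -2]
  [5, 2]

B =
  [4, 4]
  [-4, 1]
A ⊗ B =
  [-6, -1]
  [-2, 3]

Apply the min-plus product entry-by-entry:
  C[0][0] = min over k of (A[0][0] + B[0][0] = -2 + 4 = 2, A[0][1] + B[1][0] = -2 + -4 = -6) = -6 (attained at k = 1)
  C[0][1] = min over k of (A[0][0] + B[0][1] = -2 + 4 = 2, A[0][1] + B[1][1] = -2 + 1 = -1) = -1 (attained at k = 1)
  C[1][0] = min over k of (A[1][0] + B[0][0] = 5 + 4 = 9, A[1][1] + B[1][0] = 2 + -4 = -2) = -2 (attained at k = 1)
  C[1][1] = min over k of (A[1][0] + B[0][1] = 5 + 4 = 9, A[1][1] + B[1][1] = 2 + 1 = 3) = 3 (attained at k = 1)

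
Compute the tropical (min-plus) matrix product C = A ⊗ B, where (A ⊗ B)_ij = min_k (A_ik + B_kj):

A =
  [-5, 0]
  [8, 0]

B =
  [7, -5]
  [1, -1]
A ⊗ B =
  [1, -10]
  [1, -1]

Apply the min-plus product entry-by-entry:
  C[0][0] = min over k of (A[0][0] + B[0][0] = -5 + 7 = 2, A[0][1] + B[1][0] = 0 + 1 = 1) = 1 (attained at k = 1)
  C[0][1] = min over k of (A[0][0] + B[0][1] = -5 + -5 = -10, A[0][1] + B[1][1] = 0 + -1 = -1) = -10 (attained at k = 0)
  C[1][0] = min over k of (A[1][0] + B[0][0] = 8 + 7 = 15, A[1][1] + B[1][0] = 0 + 1 = 1) = 1 (attained at k = 1)
  C[1][1] = min over k of (A[1][0] + B[0][1] = 8 + -5 = 3, A[1][1] + B[1][1] = 0 + -1 = -1) = -1 (attained at k = 1)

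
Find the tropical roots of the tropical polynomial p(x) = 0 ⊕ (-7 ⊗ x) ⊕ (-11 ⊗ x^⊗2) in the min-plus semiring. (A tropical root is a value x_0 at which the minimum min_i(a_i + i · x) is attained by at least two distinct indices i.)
Roots: {4, 7}

Each tropical root is a break point of the lower envelope of the lines y = a_i + i · x (there are 3 lines, with slopes 0, 1, ..., 2). Only the lines that attain the minimum somewhere contribute to roots; other lines are dominated. Here the surviving (envelope) indices are i = 2, i = 1, i = 0.
Intersections between consecutive envelope lines give the roots: for adjacent envelope indices i < j the intersection is x = (a_i − a_j) / (j − i). Reading off the sorted break points: {4, 7}.
Verification: at each break x_0, at least two indices attain the minimum of min_i(a_i + i · x_0).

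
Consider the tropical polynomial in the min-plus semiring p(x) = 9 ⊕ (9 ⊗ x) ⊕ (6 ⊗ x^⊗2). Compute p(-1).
p(-1) = 4

A tropical monomial a ⊗ x^⊗i evaluates to a + i · x. Evaluating each term at x = -1:
  Term 0 contributes 9 + 0 · -1 = 9
  Term 1 contributes 9 + 1 · -1 = 8
  Term 2 contributes 6 + 2 · -1 = 4
p(-1) = ⊕ of these = min[9, 8, 4] = 4.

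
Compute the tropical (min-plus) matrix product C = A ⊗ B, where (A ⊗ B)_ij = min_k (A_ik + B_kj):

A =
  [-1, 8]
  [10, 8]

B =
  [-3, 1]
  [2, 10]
A ⊗ B =
  [-4, 0]
  [7, 11]

Apply the min-plus product entry-by-entry:
  C[0][0] = min over k of (A[0][0] + B[0][0] = -1 + -3 = -4, A[0][1] + B[1][0] = 8 + 2 = 10) = -4 (attained at k = 0)
  C[0][1] = min over k of (A[0][0] + B[0][1] = -1 + 1 = 0, A[0][1] + B[1][1] = 8 + 10 = 18) = 0 (attained at k = 0)
  C[1][0] = min over k of (A[1][0] + B[0][0] = 10 + -3 = 7, A[1][1] + B[1][0] = 8 + 2 = 10) = 7 (attained at k = 0)
  C[1][1] = min over k of (A[1][0] + B[0][1] = 10 + 1 = 11, A[1][1] + B[1][1] = 8 + 10 = 18) = 11 (attained at k = 0)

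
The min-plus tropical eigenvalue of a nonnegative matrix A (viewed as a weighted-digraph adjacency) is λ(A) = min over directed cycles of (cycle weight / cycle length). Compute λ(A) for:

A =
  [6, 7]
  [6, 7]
λ(A) = 6

Enumerate directed cycles and compute their means (weight / length). Sample:
  cycle 0 → 0: weight = 6, length = 1, mean = 6/1 ≈ 6.000
  cycle 1 → 1: weight = 7, length = 1, mean = 7/1 ≈ 7.000
  cycle 0 → 1 → 0: weight = 13, length = 2, mean = 13/2 ≈ 6.500
  cycle 1 → 0 → 1: weight = 13, length = 2, mean = 13/2 ≈ 6.500
Minimum mean = 6.000, attained e.g. along the cycle 0 → 0 with weight 6 and length 1. So λ(A) = 6/1 = 6.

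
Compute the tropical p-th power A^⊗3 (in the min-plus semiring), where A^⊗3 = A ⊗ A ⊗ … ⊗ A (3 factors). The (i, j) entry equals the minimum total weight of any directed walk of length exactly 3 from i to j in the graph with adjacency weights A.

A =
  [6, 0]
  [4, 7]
A^⊗3 =
  [10, 4]
  [8, 10]

Each entry (A^⊗3)_ij equals the minimum over all length-3 walks i = v_0 → v_1 → … → v_3 = j of Σ_t A[v_t][v_{t+1}]. For example, for (i, j) = (0, 1) we minimise over 4 possible intermediate vertex sequences; the minimum is 4, attained along the walk 0 → 1 → 0 → 1.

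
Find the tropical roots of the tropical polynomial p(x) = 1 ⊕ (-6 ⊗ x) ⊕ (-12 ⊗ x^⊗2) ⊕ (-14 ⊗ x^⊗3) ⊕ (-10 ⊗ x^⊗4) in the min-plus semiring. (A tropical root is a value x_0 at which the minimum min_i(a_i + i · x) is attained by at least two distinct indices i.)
Roots: {-4, 2, 6, 7}

Each tropical root is a break point of the lower envelope of the lines y = a_i + i · x (there are 5 lines, with slopes 0, 1, ..., 4). Only the lines that attain the minimum somewhere contribute to roots; other lines are dominated. Here the surviving (envelope) indices are i = 4, i = 3, i = 2, i = 1, i = 0.
Intersections between consecutive envelope lines give the roots: for adjacent envelope indices i < j the intersection is x = (a_i − a_j) / (j − i). Reading off the sorted break points: {-4, 2, 6, 7}.
Verification: at each break x_0, at least two indices attain the minimum of min_i(a_i + i · x_0).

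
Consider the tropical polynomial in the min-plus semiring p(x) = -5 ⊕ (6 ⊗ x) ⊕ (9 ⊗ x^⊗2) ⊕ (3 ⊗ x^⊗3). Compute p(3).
p(3) = -5

A tropical monomial a ⊗ x^⊗i evaluates to a + i · x. Evaluating each term at x = 3:
  Term 0 contributes -5 + 0 · 3 = -5
  Term 1 contributes 6 + 1 · 3 = 9
  Term 2 contributes 9 + 2 · 3 = 15
  Term 3 contributes 3 + 3 · 3 = 12
p(3) = ⊕ of these = min[-5, 9, 15, 12] = -5.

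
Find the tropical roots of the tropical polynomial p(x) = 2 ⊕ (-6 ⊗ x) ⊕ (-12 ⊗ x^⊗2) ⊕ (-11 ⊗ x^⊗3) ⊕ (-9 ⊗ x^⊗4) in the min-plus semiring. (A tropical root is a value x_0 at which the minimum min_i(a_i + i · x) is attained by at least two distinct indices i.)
Roots: {-2, -1, 6, 8}

Each tropical root is a break point of the lower envelope of the lines y = a_i + i · x (there are 5 lines, with slopes 0, 1, ..., 4). Only the lines that attain the minimum somewhere contribute to roots; other lines are dominated. Here the surviving (envelope) indices are i = 4, i = 3, i = 2, i = 1, i = 0.
Intersections between consecutive envelope lines give the roots: for adjacent envelope indices i < j the intersection is x = (a_i − a_j) / (j − i). Reading off the sorted break points: {-2, -1, 6, 8}.
Verification: at each break x_0, at least two indices attain the minimum of min_i(a_i + i · x_0).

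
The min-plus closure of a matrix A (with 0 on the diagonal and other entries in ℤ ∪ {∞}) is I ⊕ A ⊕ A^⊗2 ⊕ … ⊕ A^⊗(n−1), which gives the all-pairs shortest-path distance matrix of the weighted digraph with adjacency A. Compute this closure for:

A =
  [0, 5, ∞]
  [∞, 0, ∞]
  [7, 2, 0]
Closure =
  [0, 5, ∞]
  [∞, 0, ∞]
  [7, 2, 0]

This is the Floyd-Warshall all-pairs shortest-path computation. For each intermediate vertex k = 0, 1, …, 2, update dist[i][j] ← min(dist[i][j], dist[i][k] + dist[k][j]). The final matrix gives, for each (i, j), the minimum total weight of any directed path from i to j (possibly empty when i = j).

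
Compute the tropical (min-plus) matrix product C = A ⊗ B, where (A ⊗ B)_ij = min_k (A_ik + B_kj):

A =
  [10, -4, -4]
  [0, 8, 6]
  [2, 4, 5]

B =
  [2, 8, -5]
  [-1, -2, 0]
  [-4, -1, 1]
A ⊗ B =
  [-8, -6, -4]
  [2, 5, -5]
  [1, 2, -3]

Apply the min-plus product entry-by-entry:
  C[0][0] = min over k of (A[0][0] + B[0][0] = 10 + 2 = 12, A[0][1] + B[1][0] = -4 + -1 = -5, A[0][2] + B[2][0] = -4 + -4 = -8) = -8 (attained at k = 2)
  C[0][1] = min over k of (A[0][0] + B[0][1] = 10 + 8 = 18, A[0][1] + B[1][1] = -4 + -2 = -6, A[0][2] + B[2][1] = -4 + -1 = -5) = -6 (attained at k = 1)
  C[0][2] = min over k of (A[0][0] + B[0][2] = 10 + -5 = 5, A[0][1] + B[1][2] = -4 + 0 = -4, A[0][2] + B[2][2] = -4 + 1 = -3) = -4 (attained at k = 1)
  C[1][0] = min over k of (A[1][0] + B[0][0] = 0 + 2 = 2, A[1][1] + B[1][0] = 8 + -1 = 7, A[1][2] + B[2][0] = 6 + -4 = 2) = 2 (attained at k = 0)
  C[1][1] = min over k of (A[1][0] + B[0][1] = 0 + 8 = 8, A[1][1] + B[1][1] = 8 + -2 = 6, A[1][2] + B[2][1] = 6 + -1 = 5) = 5 (attained at k = 2)
  C[1][2] = min over k of (A[1][0] + B[0][2] = 0 + -5 = -5, A[1][1] + B[1][2] = 8 + 0 = 8, A[1][2] + B[2][2] = 6 + 1 = 7) = -5 (attained at k = 0)
  C[2][0] = min over k of (A[2][0] + B[0][0] = 2 + 2 = 4, A[2][1] + B[1][0] = 4 + -1 = 3, A[2][2] + B[2][0] = 5 + -4 = 1) = 1 (attained at k = 2)
  C[2][1] = min over k of (A[2][0] + B[0][1] = 2 + 8 = 10, A[2][1] + B[1][1] = 4 + -2 = 2, A[2][2] + B[2][1] = 5 + -1 = 4) = 2 (attained at k = 1)
  C[2][2] = min over k of (A[2][0] + B[0][2] = 2 + -5 = -3, A[2][1] + B[1][2] = 4 + 0 = 4, A[2][2] + B[2][2] = 5 + 1 = 6) = -3 (attained at k = 0)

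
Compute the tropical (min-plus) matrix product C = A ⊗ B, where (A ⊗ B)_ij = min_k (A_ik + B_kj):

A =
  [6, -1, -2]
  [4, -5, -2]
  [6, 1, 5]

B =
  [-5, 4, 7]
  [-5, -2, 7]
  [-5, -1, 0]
A ⊗ B =
  [-7, -3, -2]
  [-10, -7, -2]
  [-4, -1, 5]

Apply the min-plus product entry-by-entry:
  C[0][0] = min over k of (A[0][0] + B[0][0] = 6 + -5 = 1, A[0][1] + B[1][0] = -1 + -5 = -6, A[0][2] + B[2][0] = -2 + -5 = -7) = -7 (attained at k = 2)
  C[0][1] = min over k of (A[0][0] + B[0][1] = 6 + 4 = 10, A[0][1] + B[1][1] = -1 + -2 = -3, A[0][2] + B[2][1] = -2 + -1 = -3) = -3 (attained at k = 1)
  C[0][2] = min over k of (A[0][0] + B[0][2] = 6 + 7 = 13, A[0][1] + B[1][2] = -1 + 7 = 6, A[0][2] + B[2][2] = -2 + 0 = -2) = -2 (attained at k = 2)
  C[1][0] = min over k of (A[1][0] + B[0][0] = 4 + -5 = -1, A[1][1] + B[1][0] = -5 + -5 = -10, A[1][2] + B[2][0] = -2 + -5 = -7) = -10 (attained at k = 1)
  C[1][1] = min over k of (A[1][0] + B[0][1] = 4 + 4 = 8, A[1][1] + B[1][1] = -5 + -2 = -7, A[1][2] + B[2][1] = -2 + -1 = -3) = -7 (attained at k = 1)
  C[1][2] = min over k of (A[1][0] + B[0][2] = 4 + 7 = 11, A[1][1] + B[1][2] = -5 + 7 = 2, A[1][2] + B[2][2] = -2 + 0 = -2) = -2 (attained at k = 2)
  C[2][0] = min over k of (A[2][0] + B[0][0] = 6 + -5 = 1, A[2][1] + B[1][0] = 1 + -5 = -4, A[2][2] + B[2][0] = 5 + -5 = 0) = -4 (attained at k = 1)
  C[2][1] = min over k of (A[2][0] + B[0][1] = 6 + 4 = 10, A[2][1] + B[1][1] = 1 + -2 = -1, A[2][2] + B[2][1] = 5 + -1 = 4) = -1 (attained at k = 1)
  C[2][2] = min over k of (A[2][0] + B[0][2] = 6 + 7 = 13, A[2][1] + B[1][2] = 1 + 7 = 8, A[2][2] + B[2][2] = 5 + 0 = 5) = 5 (attained at k = 2)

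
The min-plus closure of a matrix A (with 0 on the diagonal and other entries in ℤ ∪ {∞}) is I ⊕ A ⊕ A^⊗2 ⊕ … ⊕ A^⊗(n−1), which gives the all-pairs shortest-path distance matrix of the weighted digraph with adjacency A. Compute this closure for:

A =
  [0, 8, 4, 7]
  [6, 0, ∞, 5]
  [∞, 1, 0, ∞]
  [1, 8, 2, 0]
Closure =
  [0, 5, 4, 7]
  [6, 0, 7, 5]
  [7, 1, 0, 6]
  [1, 3, 2, 0]

This is the Floyd-Warshall all-pairs shortest-path computation. For each intermediate vertex k = 0, 1, …, 3, update dist[i][j] ← min(dist[i][j], dist[i][k] + dist[k][j]). The final matrix gives, for each (i, j), the minimum total weight of any directed path from i to j (possibly empty when i = j).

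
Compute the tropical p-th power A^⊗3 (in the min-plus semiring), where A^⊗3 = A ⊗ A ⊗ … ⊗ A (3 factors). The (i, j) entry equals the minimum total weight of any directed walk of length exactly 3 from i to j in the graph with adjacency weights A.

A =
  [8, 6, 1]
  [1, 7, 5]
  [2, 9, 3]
A^⊗3 =
  [6, 9, 4]
  [4, 11, 5]
  [5, 11, 6]

Each entry (A^⊗3)_ij equals the minimum over all length-3 walks i = v_0 → v_1 → … → v_3 = j of Σ_t A[v_t][v_{t+1}]. For example, for (i, j) = (0, 2) we minimise over 9 possible intermediate vertex sequences; the minimum is 4, attained along the walk 0 → 2 → 0 → 2.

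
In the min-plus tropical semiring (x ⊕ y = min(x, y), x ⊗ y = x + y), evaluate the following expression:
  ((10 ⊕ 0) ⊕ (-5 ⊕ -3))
((10 ⊕ 0) ⊕ (-5 ⊕ -3)) = -5

Expand innermost to outermost. Recall ⊕ takes the minimum of its arguments and ⊗ takes their sum. Working out the expression ((10 ⊕ 0) ⊕ (-5 ⊕ -3)) gives -5.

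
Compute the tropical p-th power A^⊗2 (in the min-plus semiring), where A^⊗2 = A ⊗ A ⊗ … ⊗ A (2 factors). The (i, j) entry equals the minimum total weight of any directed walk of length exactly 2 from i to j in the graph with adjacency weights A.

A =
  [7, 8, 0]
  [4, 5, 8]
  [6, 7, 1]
A^⊗2 =
  [6, 7, 1]
  [9, 10, 4]
  [7, 8, 2]

Each entry (A^⊗2)_ij equals the minimum over all length-2 walks i = v_0 → v_1 → … → v_2 = j of Σ_t A[v_t][v_{t+1}]. For example, for (i, j) = (0, 2) we minimise over 3 possible intermediate vertex sequences; the minimum is 1, attained along the walk 0 → 2 → 2.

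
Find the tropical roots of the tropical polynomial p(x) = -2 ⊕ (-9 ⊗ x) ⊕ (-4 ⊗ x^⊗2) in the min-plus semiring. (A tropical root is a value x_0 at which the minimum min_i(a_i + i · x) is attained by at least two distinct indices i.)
Roots: {-5, 7}

Each tropical root is a break point of the lower envelope of the lines y = a_i + i · x (there are 3 lines, with slopes 0, 1, ..., 2). Only the lines that attain the minimum somewhere contribute to roots; other lines are dominated. Here the surviving (envelope) indices are i = 2, i = 1, i = 0.
Intersections between consecutive envelope lines give the roots: for adjacent envelope indices i < j the intersection is x = (a_i − a_j) / (j − i). Reading off the sorted break points: {-5, 7}.
Verification: at each break x_0, at least two indices attain the minimum of min_i(a_i + i · x_0).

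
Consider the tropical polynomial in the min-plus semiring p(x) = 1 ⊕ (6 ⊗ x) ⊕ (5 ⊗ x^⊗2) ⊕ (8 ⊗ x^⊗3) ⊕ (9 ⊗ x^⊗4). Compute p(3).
p(3) = 1

A tropical monomial a ⊗ x^⊗i evaluates to a + i · x. Evaluating each term at x = 3:
  Term 0 contributes 1 + 0 · 3 = 1
  Term 1 contributes 6 + 1 · 3 = 9
  Term 2 contributes 5 + 2 · 3 = 11
  Term 3 contributes 8 + 3 · 3 = 17
  Term 4 contributes 9 + 4 · 3 = 21
p(3) = ⊕ of these = min[1, 9, 11, 17, 21] = 1.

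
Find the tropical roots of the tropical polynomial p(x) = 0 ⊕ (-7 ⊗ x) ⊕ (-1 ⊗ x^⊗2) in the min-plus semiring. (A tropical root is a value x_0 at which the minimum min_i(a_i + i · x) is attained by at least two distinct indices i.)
Roots: {-6, 7}

Each tropical root is a break point of the lower envelope of the lines y = a_i + i · x (there are 3 lines, with slopes 0, 1, ..., 2). Only the lines that attain the minimum somewhere contribute to roots; other lines are dominated. Here the surviving (envelope) indices are i = 2, i = 1, i = 0.
Intersections between consecutive envelope lines give the roots: for adjacent envelope indices i < j the intersection is x = (a_i − a_j) / (j − i). Reading off the sorted break points: {-6, 7}.
Verification: at each break x_0, at least two indices attain the minimum of min_i(a_i + i · x_0).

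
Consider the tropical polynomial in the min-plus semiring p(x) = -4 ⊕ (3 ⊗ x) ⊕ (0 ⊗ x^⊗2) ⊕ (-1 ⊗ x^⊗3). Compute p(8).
p(8) = -4

A tropical monomial a ⊗ x^⊗i evaluates to a + i · x. Evaluating each term at x = 8:
  Term 0 contributes -4 + 0 · 8 = -4
  Term 1 contributes 3 + 1 · 8 = 11
  Term 2 contributes 0 + 2 · 8 = 16
  Term 3 contributes -1 + 3 · 8 = 23
p(8) = ⊕ of these = min[-4, 11, 16, 23] = -4.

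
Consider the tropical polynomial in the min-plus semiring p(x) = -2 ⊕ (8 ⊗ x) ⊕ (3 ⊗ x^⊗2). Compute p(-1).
p(-1) = -2

A tropical monomial a ⊗ x^⊗i evaluates to a + i · x. Evaluating each term at x = -1:
  Term 0 contributes -2 + 0 · -1 = -2
  Term 1 contributes 8 + 1 · -1 = 7
  Term 2 contributes 3 + 2 · -1 = 1
p(-1) = ⊕ of these = min[-2, 7, 1] = -2.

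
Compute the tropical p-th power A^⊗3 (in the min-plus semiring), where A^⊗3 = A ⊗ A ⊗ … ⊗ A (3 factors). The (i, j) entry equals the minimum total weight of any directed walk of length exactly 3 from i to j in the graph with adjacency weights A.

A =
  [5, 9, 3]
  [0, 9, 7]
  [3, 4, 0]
A^⊗3 =
  [6, 7, 3]
  [6, 7, 3]
  [3, 4, 0]

Each entry (A^⊗3)_ij equals the minimum over all length-3 walks i = v_0 → v_1 → … → v_3 = j of Σ_t A[v_t][v_{t+1}]. For example, for (i, j) = (0, 2) we minimise over 9 possible intermediate vertex sequences; the minimum is 3, attained along the walk 0 → 2 → 2 → 2.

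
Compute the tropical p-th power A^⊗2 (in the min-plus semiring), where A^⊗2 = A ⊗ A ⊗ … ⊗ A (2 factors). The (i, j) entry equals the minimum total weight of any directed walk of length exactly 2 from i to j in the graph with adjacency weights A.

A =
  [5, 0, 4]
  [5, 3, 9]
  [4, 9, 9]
A^⊗2 =
  [5, 3, 9]
  [8, 5, 9]
  [9, 4, 8]

Each entry (A^⊗2)_ij equals the minimum over all length-2 walks i = v_0 → v_1 → … → v_2 = j of Σ_t A[v_t][v_{t+1}]. For example, for (i, j) = (0, 2) we minimise over 3 possible intermediate vertex sequences; the minimum is 9, attained along the walk 0 → 0 → 2.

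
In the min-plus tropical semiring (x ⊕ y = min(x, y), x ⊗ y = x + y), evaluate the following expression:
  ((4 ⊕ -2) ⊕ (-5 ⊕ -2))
((4 ⊕ -2) ⊕ (-5 ⊕ -2)) = -5

Expand innermost to outermost. Recall ⊕ takes the minimum of its arguments and ⊗ takes their sum. Working out the expression ((4 ⊕ -2) ⊕ (-5 ⊕ -2)) gives -5.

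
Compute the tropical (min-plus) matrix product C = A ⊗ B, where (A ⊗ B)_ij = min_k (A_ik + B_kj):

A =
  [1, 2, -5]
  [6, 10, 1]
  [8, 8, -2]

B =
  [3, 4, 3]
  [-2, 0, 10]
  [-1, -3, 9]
A ⊗ B =
  [-6, -8, 4]
  [0, -2, 9]
  [-3, -5, 7]

Apply the min-plus product entry-by-entry:
  C[0][0] = min over k of (A[0][0] + B[0][0] = 1 + 3 = 4, A[0][1] + B[1][0] = 2 + -2 = 0, A[0][2] + B[2][0] = -5 + -1 = -6) = -6 (attained at k = 2)
  C[0][1] = min over k of (A[0][0] + B[0][1] = 1 + 4 = 5, A[0][1] + B[1][1] = 2 + 0 = 2, A[0][2] + B[2][1] = -5 + -3 = -8) = -8 (attained at k = 2)
  C[0][2] = min over k of (A[0][0] + B[0][2] = 1 + 3 = 4, A[0][1] + B[1][2] = 2 + 10 = 12, A[0][2] + B[2][2] = -5 + 9 = 4) = 4 (attained at k = 0)
  C[1][0] = min over k of (A[1][0] + B[0][0] = 6 + 3 = 9, A[1][1] + B[1][0] = 10 + -2 = 8, A[1][2] + B[2][0] = 1 + -1 = 0) = 0 (attained at k = 2)
  C[1][1] = min over k of (A[1][0] + B[0][1] = 6 + 4 = 10, A[1][1] + B[1][1] = 10 + 0 = 10, A[1][2] + B[2][1] = 1 + -3 = -2) = -2 (attained at k = 2)
  C[1][2] = min over k of (A[1][0] + B[0][2] = 6 + 3 = 9, A[1][1] + B[1][2] = 10 + 10 = 20, A[1][2] + B[2][2] = 1 + 9 = 10) = 9 (attained at k = 0)
  C[2][0] = min over k of (A[2][0] + B[0][0] = 8 + 3 = 11, A[2][1] + B[1][0] = 8 + -2 = 6, A[2][2] + B[2][0] = -2 + -1 = -3) = -3 (attained at k = 2)
  C[2][1] = min over k of (A[2][0] + B[0][1] = 8 + 4 = 12, A[2][1] + B[1][1] = 8 + 0 = 8, A[2][2] + B[2][1] = -2 + -3 = -5) = -5 (attained at k = 2)
  C[2][2] = min over k of (A[2][0] + B[0][2] = 8 + 3 = 11, A[2][1] + B[1][2] = 8 + 10 = 18, A[2][2] + B[2][2] = -2 + 9 = 7) = 7 (attained at k = 2)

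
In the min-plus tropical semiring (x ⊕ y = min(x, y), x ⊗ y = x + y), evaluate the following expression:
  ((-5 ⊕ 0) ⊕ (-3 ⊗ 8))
((-5 ⊕ 0) ⊕ (-3 ⊗ 8)) = -5

Expand innermost to outermost. Recall ⊕ takes the minimum of its arguments and ⊗ takes their sum. Working out the expression ((-5 ⊕ 0) ⊕ (-3 ⊗ 8)) gives -5.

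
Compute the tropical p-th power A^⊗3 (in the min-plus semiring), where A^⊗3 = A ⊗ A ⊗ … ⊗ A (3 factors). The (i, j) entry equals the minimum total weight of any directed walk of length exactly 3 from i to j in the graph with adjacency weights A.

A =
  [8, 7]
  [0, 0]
A^⊗3 =
  [7, 7]
  [0, 0]

Each entry (A^⊗3)_ij equals the minimum over all length-3 walks i = v_0 → v_1 → … → v_3 = j of Σ_t A[v_t][v_{t+1}]. For example, for (i, j) = (0, 1) we minimise over 4 possible intermediate vertex sequences; the minimum is 7, attained along the walk 0 → 1 → 1 → 1.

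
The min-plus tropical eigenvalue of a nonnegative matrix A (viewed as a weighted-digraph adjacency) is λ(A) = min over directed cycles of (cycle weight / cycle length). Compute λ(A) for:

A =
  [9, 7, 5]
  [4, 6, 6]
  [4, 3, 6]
λ(A) = 4

Enumerate directed cycles and compute their means (weight / length). Sample:
  cycle 0 → 0: weight = 9, length = 1, mean = 9/1 ≈ 9.000
  cycle 1 → 1: weight = 6, length = 1, mean = 6/1 ≈ 6.000
  cycle 2 → 2: weight = 6, length = 1, mean = 6/1 ≈ 6.000
  cycle 0 → 1 → 0: weight = 11, length = 2, mean = 11/2 ≈ 5.500
  cycle 0 → 2 → 0: weight = 9, length = 2, mean = 9/2 ≈ 4.500
  cycle 1 → 0 → 1: weight = 11, length = 2, mean = 11/2 ≈ 5.500
Minimum mean = 4.000, attained e.g. along the cycle 0 → 2 → 1 → 0 with weight 12 and length 3. So λ(A) = 12/3 = 4.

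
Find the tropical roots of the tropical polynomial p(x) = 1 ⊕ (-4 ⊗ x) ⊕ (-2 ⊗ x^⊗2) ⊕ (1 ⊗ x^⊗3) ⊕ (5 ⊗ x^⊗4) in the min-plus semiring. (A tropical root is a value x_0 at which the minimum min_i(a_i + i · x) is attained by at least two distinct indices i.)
Roots: {-4, -3, -2, 5}

Each tropical root is a break point of the lower envelope of the lines y = a_i + i · x (there are 5 lines, with slopes 0, 1, ..., 4). Only the lines that attain the minimum somewhere contribute to roots; other lines are dominated. Here the surviving (envelope) indices are i = 4, i = 3, i = 2, i = 1, i = 0.
Intersections between consecutive envelope lines give the roots: for adjacent envelope indices i < j the intersection is x = (a_i − a_j) / (j − i). Reading off the sorted break points: {-4, -3, -2, 5}.
Verification: at each break x_0, at least two indices attain the minimum of min_i(a_i + i · x_0).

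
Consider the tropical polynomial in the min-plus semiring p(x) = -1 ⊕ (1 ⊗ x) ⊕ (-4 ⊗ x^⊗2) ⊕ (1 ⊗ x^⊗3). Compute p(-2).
p(-2) = -8

A tropical monomial a ⊗ x^⊗i evaluates to a + i · x. Evaluating each term at x = -2:
  Term 0 contributes -1 + 0 · -2 = -1
  Term 1 contributes 1 + 1 · -2 = -1
  Term 2 contributes -4 + 2 · -2 = -8
  Term 3 contributes 1 + 3 · -2 = -5
p(-2) = ⊕ of these = min[-1, -1, -8, -5] = -8.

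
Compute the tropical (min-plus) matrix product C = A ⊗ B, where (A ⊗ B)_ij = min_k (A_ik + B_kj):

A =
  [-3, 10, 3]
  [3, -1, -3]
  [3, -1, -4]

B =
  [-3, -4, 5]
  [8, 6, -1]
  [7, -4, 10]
A ⊗ B =
  [-6, -7, 2]
  [0, -7, -2]
  [0, -8, -2]

Apply the min-plus product entry-by-entry:
  C[0][0] = min over k of (A[0][0] + B[0][0] = -3 + -3 = -6, A[0][1] + B[1][0] = 10 + 8 = 18, A[0][2] + B[2][0] = 3 + 7 = 10) = -6 (attained at k = 0)
  C[0][1] = min over k of (A[0][0] + B[0][1] = -3 + -4 = -7, A[0][1] + B[1][1] = 10 + 6 = 16, A[0][2] + B[2][1] = 3 + -4 = -1) = -7 (attained at k = 0)
  C[0][2] = min over k of (A[0][0] + B[0][2] = -3 + 5 = 2, A[0][1] + B[1][2] = 10 + -1 = 9, A[0][2] + B[2][2] = 3 + 10 = 13) = 2 (attained at k = 0)
  C[1][0] = min over k of (A[1][0] + B[0][0] = 3 + -3 = 0, A[1][1] + B[1][0] = -1 + 8 = 7, A[1][2] + B[2][0] = -3 + 7 = 4) = 0 (attained at k = 0)
  C[1][1] = min over k of (A[1][0] + B[0][1] = 3 + -4 = -1, A[1][1] + B[1][1] = -1 + 6 = 5, A[1][2] + B[2][1] = -3 + -4 = -7) = -7 (attained at k = 2)
  C[1][2] = min over k of (A[1][0] + B[0][2] = 3 + 5 = 8, A[1][1] + B[1][2] = -1 + -1 = -2, A[1][2] + B[2][2] = -3 + 10 = 7) = -2 (attained at k = 1)
  C[2][0] = min over k of (A[2][0] + B[0][0] = 3 + -3 = 0, A[2][1] + B[1][0] = -1 + 8 = 7, A[2][2] + B[2][0] = -4 + 7 = 3) = 0 (attained at k = 0)
  C[2][1] = min over k of (A[2][0] + B[0][1] = 3 + -4 = -1, A[2][1] + B[1][1] = -1 + 6 = 5, A[2][2] + B[2][1] = -4 + -4 = -8) = -8 (attained at k = 2)
  C[2][2] = min over k of (A[2][0] + B[0][2] = 3 + 5 = 8, A[2][1] + B[1][2] = -1 + -1 = -2, A[2][2] + B[2][2] = -4 + 10 = 6) = -2 (attained at k = 1)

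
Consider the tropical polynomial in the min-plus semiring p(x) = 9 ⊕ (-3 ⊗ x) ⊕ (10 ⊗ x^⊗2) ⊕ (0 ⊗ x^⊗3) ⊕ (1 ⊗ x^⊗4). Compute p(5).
p(5) = 2

A tropical monomial a ⊗ x^⊗i evaluates to a + i · x. Evaluating each term at x = 5:
  Term 0 contributes 9 + 0 · 5 = 9
  Term 1 contributes -3 + 1 · 5 = 2
  Term 2 contributes 10 + 2 · 5 = 20
  Term 3 contributes 0 + 3 · 5 = 15
  Term 4 contributes 1 + 4 · 5 = 21
p(5) = ⊕ of these = min[9, 2, 20, 15, 21] = 2.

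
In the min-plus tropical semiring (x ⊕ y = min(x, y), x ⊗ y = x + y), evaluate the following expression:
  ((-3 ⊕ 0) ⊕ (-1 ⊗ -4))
((-3 ⊕ 0) ⊕ (-1 ⊗ -4)) = -5

Expand innermost to outermost. Recall ⊕ takes the minimum of its arguments and ⊗ takes their sum. Working out the expression ((-3 ⊕ 0) ⊕ (-1 ⊗ -4)) gives -5.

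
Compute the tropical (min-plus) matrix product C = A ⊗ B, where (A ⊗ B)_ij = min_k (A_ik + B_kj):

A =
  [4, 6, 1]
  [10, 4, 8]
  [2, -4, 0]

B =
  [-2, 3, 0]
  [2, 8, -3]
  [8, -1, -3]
A ⊗ B =
  [2, 0, -2]
  [6, 7, 1]
  [-2, -1, -7]

Apply the min-plus product entry-by-entry:
  C[0][0] = min over k of (A[0][0] + B[0][0] = 4 + -2 = 2, A[0][1] + B[1][0] = 6 + 2 = 8, A[0][2] + B[2][0] = 1 + 8 = 9) = 2 (attained at k = 0)
  C[0][1] = min over k of (A[0][0] + B[0][1] = 4 + 3 = 7, A[0][1] + B[1][1] = 6 + 8 = 14, A[0][2] + B[2][1] = 1 + -1 = 0) = 0 (attained at k = 2)
  C[0][2] = min over k of (A[0][0] + B[0][2] = 4 + 0 = 4, A[0][1] + B[1][2] = 6 + -3 = 3, A[0][2] + B[2][2] = 1 + -3 = -2) = -2 (attained at k = 2)
  C[1][0] = min over k of (A[1][0] + B[0][0] = 10 + -2 = 8, A[1][1] + B[1][0] = 4 + 2 = 6, A[1][2] + B[2][0] = 8 + 8 = 16) = 6 (attained at k = 1)
  C[1][1] = min over k of (A[1][0] + B[0][1] = 10 + 3 = 13, A[1][1] + B[1][1] = 4 + 8 = 12, A[1][2] + B[2][1] = 8 + -1 = 7) = 7 (attained at k = 2)
  C[1][2] = min over k of (A[1][0] + B[0][2] = 10 + 0 = 10, A[1][1] + B[1][2] = 4 + -3 = 1, A[1][2] + B[2][2] = 8 + -3 = 5) = 1 (attained at k = 1)
  C[2][0] = min over k of (A[2][0] + B[0][0] = 2 + -2 = 0, A[2][1] + B[1][0] = -4 + 2 = -2, A[2][2] + B[2][0] = 0 + 8 = 8) = -2 (attained at k = 1)
  C[2][1] = min over k of (A[2][0] + B[0][1] = 2 + 3 = 5, A[2][1] + B[1][1] = -4 + 8 = 4, A[2][2] + B[2][1] = 0 + -1 = -1) = -1 (attained at k = 2)
  C[2][2] = min over k of (A[2][0] + B[0][2] = 2 + 0 = 2, A[2][1] + B[1][2] = -4 + -3 = -7, A[2][2] + B[2][2] = 0 + -3 = -3) = -7 (attained at k = 1)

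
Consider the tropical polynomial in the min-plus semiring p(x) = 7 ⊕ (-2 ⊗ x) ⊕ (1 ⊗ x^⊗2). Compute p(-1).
p(-1) = -3

A tropical monomial a ⊗ x^⊗i evaluates to a + i · x. Evaluating each term at x = -1:
  Term 0 contributes 7 + 0 · -1 = 7
  Term 1 contributes -2 + 1 · -1 = -3
  Term 2 contributes 1 + 2 · -1 = -1
p(-1) = ⊕ of these = min[7, -3, -1] = -3.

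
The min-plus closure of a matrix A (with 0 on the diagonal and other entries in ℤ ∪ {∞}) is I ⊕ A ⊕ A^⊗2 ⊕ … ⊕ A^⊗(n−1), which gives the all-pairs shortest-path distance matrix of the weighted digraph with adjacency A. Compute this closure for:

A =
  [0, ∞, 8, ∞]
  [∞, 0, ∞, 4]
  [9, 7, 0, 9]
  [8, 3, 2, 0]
Closure =
  [0, 15, 8, 17]
  [12, 0, 6, 4]
  [9, 7, 0, 9]
  [8, 3, 2, 0]

This is the Floyd-Warshall all-pairs shortest-path computation. For each intermediate vertex k = 0, 1, …, 3, update dist[i][j] ← min(dist[i][j], dist[i][k] + dist[k][j]). The final matrix gives, for each (i, j), the minimum total weight of any directed path from i to j (possibly empty when i = j).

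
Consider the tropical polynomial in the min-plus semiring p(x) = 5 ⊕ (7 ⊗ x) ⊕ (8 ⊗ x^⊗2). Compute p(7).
p(7) = 5

A tropical monomial a ⊗ x^⊗i evaluates to a + i · x. Evaluating each term at x = 7:
  Term 0 contributes 5 + 0 · 7 = 5
  Term 1 contributes 7 + 1 · 7 = 14
  Term 2 contributes 8 + 2 · 7 = 22
p(7) = ⊕ of these = min[5, 14, 22] = 5.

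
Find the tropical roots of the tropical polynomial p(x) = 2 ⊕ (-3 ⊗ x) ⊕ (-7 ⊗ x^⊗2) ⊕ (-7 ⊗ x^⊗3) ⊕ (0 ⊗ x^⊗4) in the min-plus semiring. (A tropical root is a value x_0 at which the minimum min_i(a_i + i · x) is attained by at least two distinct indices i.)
Roots: {-7, 0, 4, 5}

Each tropical root is a break point of the lower envelope of the lines y = a_i + i · x (there are 5 lines, with slopes 0, 1, ..., 4). Only the lines that attain the minimum somewhere contribute to roots; other lines are dominated. Here the surviving (envelope) indices are i = 4, i = 3, i = 2, i = 1, i = 0.
Intersections between consecutive envelope lines give the roots: for adjacent envelope indices i < j the intersection is x = (a_i − a_j) / (j − i). Reading off the sorted break points: {-7, 0, 4, 5}.
Verification: at each break x_0, at least two indices attain the minimum of min_i(a_i + i · x_0).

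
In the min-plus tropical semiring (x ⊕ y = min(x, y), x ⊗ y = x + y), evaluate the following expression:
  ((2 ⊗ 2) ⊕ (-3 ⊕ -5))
((2 ⊗ 2) ⊕ (-3 ⊕ -5)) = -5

Expand innermost to outermost. Recall ⊕ takes the minimum of its arguments and ⊗ takes their sum. Working out the expression ((2 ⊗ 2) ⊕ (-3 ⊕ -5)) gives -5.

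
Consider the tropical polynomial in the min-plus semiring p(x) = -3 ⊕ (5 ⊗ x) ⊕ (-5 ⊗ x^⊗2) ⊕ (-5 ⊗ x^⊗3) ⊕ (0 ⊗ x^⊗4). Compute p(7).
p(7) = -3

A tropical monomial a ⊗ x^⊗i evaluates to a + i · x. Evaluating each term at x = 7:
  Term 0 contributes -3 + 0 · 7 = -3
  Term 1 contributes 5 + 1 · 7 = 12
  Term 2 contributes -5 + 2 · 7 = 9
  Term 3 contributes -5 + 3 · 7 = 16
  Term 4 contributes 0 + 4 · 7 = 28
p(7) = ⊕ of these = min[-3, 12, 9, 16, 28] = -3.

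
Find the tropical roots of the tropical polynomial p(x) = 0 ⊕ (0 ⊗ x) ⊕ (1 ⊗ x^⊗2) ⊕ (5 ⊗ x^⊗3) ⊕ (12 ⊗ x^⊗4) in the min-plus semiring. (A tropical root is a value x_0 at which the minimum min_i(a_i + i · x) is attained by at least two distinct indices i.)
Roots: {-7, -4, -1, 0}

Each tropical root is a break point of the lower envelope of the lines y = a_i + i · x (there are 5 lines, with slopes 0, 1, ..., 4). Only the lines that attain the minimum somewhere contribute to roots; other lines are dominated. Here the surviving (envelope) indices are i = 4, i = 3, i = 2, i = 1, i = 0.
Intersections between consecutive envelope lines give the roots: for adjacent envelope indices i < j the intersection is x = (a_i − a_j) / (j − i). Reading off the sorted break points: {-7, -4, -1, 0}.
Verification: at each break x_0, at least two indices attain the minimum of min_i(a_i + i · x_0).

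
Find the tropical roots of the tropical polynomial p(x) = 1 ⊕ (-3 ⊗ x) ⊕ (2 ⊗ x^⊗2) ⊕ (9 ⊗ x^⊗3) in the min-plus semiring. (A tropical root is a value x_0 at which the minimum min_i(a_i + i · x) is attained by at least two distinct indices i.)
Roots: {-7, -5, 4}

Each tropical root is a break point of the lower envelope of the lines y = a_i + i · x (there are 4 lines, with slopes 0, 1, ..., 3). Only the lines that attain the minimum somewhere contribute to roots; other lines are dominated. Here the surviving (envelope) indices are i = 3, i = 2, i = 1, i = 0.
Intersections between consecutive envelope lines give the roots: for adjacent envelope indices i < j the intersection is x = (a_i − a_j) / (j − i). Reading off the sorted break points: {-7, -5, 4}.
Verification: at each break x_0, at least two indices attain the minimum of min_i(a_i + i · x_0).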